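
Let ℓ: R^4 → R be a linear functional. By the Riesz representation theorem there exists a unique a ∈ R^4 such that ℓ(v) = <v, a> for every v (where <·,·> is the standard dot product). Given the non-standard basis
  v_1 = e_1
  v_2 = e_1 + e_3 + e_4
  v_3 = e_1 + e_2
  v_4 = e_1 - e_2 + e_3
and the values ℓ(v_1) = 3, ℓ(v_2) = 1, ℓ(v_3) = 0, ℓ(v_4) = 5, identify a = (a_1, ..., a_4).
a = (3, -3, -1, -1)

Write a = (a_1, ..., a_4) in the standard basis. For each basis vector v_i, ℓ(v_i) = <v_i, a> is a linear equation in the a_j's. Collect the n equations into a matrix system V a = ℓ, where row i of V is v_i (expressed in the standard basis). Since V is invertible (lower-triangular with 1s on the diagonal, up to permutation), solve by back-substitution:
  V =
[[1, 0, 0, 0],
 [1, 0, 1, 1],
 [1, 1, 0, 0],
 [1, -1, 1, 0]]
  V a = (3, 1, 0, 5)
Solving gives a = (3, -3, -1, -1).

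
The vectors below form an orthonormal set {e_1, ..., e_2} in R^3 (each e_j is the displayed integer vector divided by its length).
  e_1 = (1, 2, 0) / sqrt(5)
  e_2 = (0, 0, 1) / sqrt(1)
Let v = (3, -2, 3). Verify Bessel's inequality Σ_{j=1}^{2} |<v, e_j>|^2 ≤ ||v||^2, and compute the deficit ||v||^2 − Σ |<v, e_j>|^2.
Σ |<v, e_j>|^2 = 46/5; ||v||^2 = 22; deficit = 64/5

Write each e_j = u_j / sqrt(<u_j, u_j>) where u_j is the displayed integer vector. Then <v, e_j> = <v, u_j> / sqrt(<u_j, u_j>), so |<v, e_j>|^2 = <v, u_j>^2 / <u_j, u_j>.
Coefficients: <v, e_1> = -1/sqrt(5), <v, e_2> = 3/sqrt(1).
Square and sum: Σ |<v, e_j>|^2 = 46/5.
Compute ||v||^2 = v·v = 22.
Deficit = 22 − 46/5 = 64/5 ≥ 0, confirming Bessel's inequality. (The deficit equals ||v − Σ <v,e_j> e_j||^2, the squared distance from v to span{e_j}.)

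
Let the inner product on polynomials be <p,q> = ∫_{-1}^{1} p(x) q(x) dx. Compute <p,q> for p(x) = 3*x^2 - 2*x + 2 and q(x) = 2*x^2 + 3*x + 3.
<p,q> = 286/15

Expand the product: p(x)·q(x) = 6*x^4 + 5*x^3 + 7*x^2 + 6.
∫_{-1}^{1} of each monomial x^k gives [2/(k+1) if k even, 0 if k odd]. Integrating term-by-term (or equivalently evaluating the antiderivative F(x) = 6*x^5/5 + 5*x^4/4 + 7*x^3/3 + 6*x at the endpoints):
  F(1) − F(−1) = 647/60 − (-497/60) = 286/15.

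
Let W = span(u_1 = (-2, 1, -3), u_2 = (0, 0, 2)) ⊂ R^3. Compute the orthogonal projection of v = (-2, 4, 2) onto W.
proj_W(v) = (-16/5, 8/5, 2)

Set up U = [u_1 | ... | u_2] ∈ R^(3×2). The projector onto W = col(U) is P = U (U^T U)^(-1) U^T.
Compute U^T U =
  [14, -6]
  [-6, 4],
and U^T v = (2, 4).
Solve U^T U · c = U^T v for the coefficients: c = (8/5, 17/5). The projection is proj_W(v) = U c.
Check: (v - proj_W(v)) · u_1 = 0  (should be 0).
Check: (v - proj_W(v)) · u_2 = 0  (should be 0).
Result: proj_W(v) = (-16/5, 8/5, 2).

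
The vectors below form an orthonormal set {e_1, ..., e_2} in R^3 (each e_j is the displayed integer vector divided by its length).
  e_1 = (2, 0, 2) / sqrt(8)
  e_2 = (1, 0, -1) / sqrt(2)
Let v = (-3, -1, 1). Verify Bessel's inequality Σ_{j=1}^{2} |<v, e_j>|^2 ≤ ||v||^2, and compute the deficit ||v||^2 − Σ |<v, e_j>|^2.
Σ |<v, e_j>|^2 = 10; ||v||^2 = 11; deficit = 1

Write each e_j = u_j / sqrt(<u_j, u_j>) where u_j is the displayed integer vector. Then <v, e_j> = <v, u_j> / sqrt(<u_j, u_j>), so |<v, e_j>|^2 = <v, u_j>^2 / <u_j, u_j>.
Coefficients: <v, e_1> = -4/sqrt(8), <v, e_2> = -4/sqrt(2).
Square and sum: Σ |<v, e_j>|^2 = 10.
Compute ||v||^2 = v·v = 11.
Deficit = 11 − 10 = 1 ≥ 0, confirming Bessel's inequality. (The deficit equals ||v − Σ <v,e_j> e_j||^2, the squared distance from v to span{e_j}.)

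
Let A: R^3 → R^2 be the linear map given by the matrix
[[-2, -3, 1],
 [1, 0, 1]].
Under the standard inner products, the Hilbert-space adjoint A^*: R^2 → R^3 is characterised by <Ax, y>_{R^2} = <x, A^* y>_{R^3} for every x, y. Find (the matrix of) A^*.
A^* = A^T =
[[-2, 1],
 [-3, 0],
 [1, 1]]

For real matrices with standard dot products, the defining identity <Ax, y> = <x, A^* y> gives (Ax)^T y = x^T (A^*) y, i.e. x^T A^T y = x^T (A^*) y. Since this holds for all x, y, we must have A^* = A^T. Therefore
A^* =
[[-2, 1],
 [-3, 0],
 [1, 1]].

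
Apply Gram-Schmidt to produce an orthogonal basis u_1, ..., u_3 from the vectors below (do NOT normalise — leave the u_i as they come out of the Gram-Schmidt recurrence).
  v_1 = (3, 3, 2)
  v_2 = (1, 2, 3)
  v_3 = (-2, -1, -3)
Orthogonal basis:
  u_1 = (3, 3, 2)
  u_2 = (-23/22, -1/22, 18/11)
  u_3 = (-60/83, 84/83, -36/83)

Apply the Gram-Schmidt recurrence
  u_1 = v_1
  u_i = v_i − Σ_{j<i} ((v_i · u_j) / (u_j · u_j)) · u_j.

Step by step this gives:
  u_1 = (3, 3, 2)
  u_2 = (-23/22, -1/22, 18/11)
  u_3 = (-60/83, 84/83, -36/83)

Orthogonality check:
  u_2 · u_1 = 0 (should be 0)
  u_3 · u_1 = 0 (should be 0)
  u_3 · u_2 = 0 (should be 0)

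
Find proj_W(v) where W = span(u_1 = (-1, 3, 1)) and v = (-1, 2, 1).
proj_W(v) = (-8/11, 24/11, 8/11)

Set up U = [u_1 | ... | u_1] ∈ R^(3×1). The projector onto W = col(U) is P = U (U^T U)^(-1) U^T.
Compute U^T U =
  [11],
and U^T v = (8).
Solve U^T U · c = U^T v for the coefficients: c = (8/11). The projection is proj_W(v) = U c.
Check: (v - proj_W(v)) · u_1 = 0  (should be 0).
Result: proj_W(v) = (-8/11, 24/11, 8/11).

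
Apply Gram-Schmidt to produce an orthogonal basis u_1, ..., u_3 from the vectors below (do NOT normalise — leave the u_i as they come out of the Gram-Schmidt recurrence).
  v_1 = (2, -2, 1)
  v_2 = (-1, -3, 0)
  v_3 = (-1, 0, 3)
Orthogonal basis:
  u_1 = (2, -2, 1)
  u_2 = (-17/9, -19/9, -4/9)
  u_3 = (-81/74, 27/74, 108/37)

Apply the Gram-Schmidt recurrence
  u_1 = v_1
  u_i = v_i − Σ_{j<i} ((v_i · u_j) / (u_j · u_j)) · u_j.

Step by step this gives:
  u_1 = (2, -2, 1)
  u_2 = (-17/9, -19/9, -4/9)
  u_3 = (-81/74, 27/74, 108/37)

Orthogonality check:
  u_2 · u_1 = 0 (should be 0)
  u_3 · u_1 = 0 (should be 0)
  u_3 · u_2 = 0 (should be 0)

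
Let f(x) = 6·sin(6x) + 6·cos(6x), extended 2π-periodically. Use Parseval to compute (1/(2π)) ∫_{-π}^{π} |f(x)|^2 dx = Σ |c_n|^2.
Σ |c_n|^2 = 36

Expand |f|^2 and use orthogonality of {sin(nx), cos(mx)} on [-π, π]:
  ∫_{-π}^{π} sin(nx)^2 dx = π, ∫ cos(mx)^2 dx = π, and cross terms integrate to 0.
So ∫_{-π}^{π} f(x)^2 dx = 6^2 · π + 6^2 · π = (36 + 36)π.
Divide by 2π: (36 + 36)/2 = 36.
By Parseval, this equals Σ |c_n|^2.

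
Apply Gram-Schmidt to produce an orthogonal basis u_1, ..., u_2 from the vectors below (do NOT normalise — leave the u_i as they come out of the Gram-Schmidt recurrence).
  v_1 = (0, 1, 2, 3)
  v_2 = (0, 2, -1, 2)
Orthogonal basis:
  u_1 = (0, 1, 2, 3)
  u_2 = (0, 11/7, -13/7, 5/7)

Apply the Gram-Schmidt recurrence
  u_1 = v_1
  u_i = v_i − Σ_{j<i} ((v_i · u_j) / (u_j · u_j)) · u_j.

Step by step this gives:
  u_1 = (0, 1, 2, 3)
  u_2 = (0, 11/7, -13/7, 5/7)

Orthogonality check:
  u_2 · u_1 = 0 (should be 0)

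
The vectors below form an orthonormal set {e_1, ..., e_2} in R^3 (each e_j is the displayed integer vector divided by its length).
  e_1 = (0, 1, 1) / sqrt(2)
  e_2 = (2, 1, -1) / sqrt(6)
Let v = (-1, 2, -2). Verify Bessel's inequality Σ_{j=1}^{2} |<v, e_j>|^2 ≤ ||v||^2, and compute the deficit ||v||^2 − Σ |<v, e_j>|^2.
Σ |<v, e_j>|^2 = 2/3; ||v||^2 = 9; deficit = 25/3

Write each e_j = u_j / sqrt(<u_j, u_j>) where u_j is the displayed integer vector. Then <v, e_j> = <v, u_j> / sqrt(<u_j, u_j>), so |<v, e_j>|^2 = <v, u_j>^2 / <u_j, u_j>.
Coefficients: <v, e_1> = 0/sqrt(2), <v, e_2> = 2/sqrt(6).
Square and sum: Σ |<v, e_j>|^2 = 2/3.
Compute ||v||^2 = v·v = 9.
Deficit = 9 − 2/3 = 25/3 ≥ 0, confirming Bessel's inequality. (The deficit equals ||v − Σ <v,e_j> e_j||^2, the squared distance from v to span{e_j}.)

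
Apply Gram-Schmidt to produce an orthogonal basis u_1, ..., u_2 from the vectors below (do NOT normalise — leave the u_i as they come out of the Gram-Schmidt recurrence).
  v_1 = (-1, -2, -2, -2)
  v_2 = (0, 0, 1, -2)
Orthogonal basis:
  u_1 = (-1, -2, -2, -2)
  u_2 = (2/13, 4/13, 17/13, -22/13)

Apply the Gram-Schmidt recurrence
  u_1 = v_1
  u_i = v_i − Σ_{j<i} ((v_i · u_j) / (u_j · u_j)) · u_j.

Step by step this gives:
  u_1 = (-1, -2, -2, -2)
  u_2 = (2/13, 4/13, 17/13, -22/13)

Orthogonality check:
  u_2 · u_1 = 0 (should be 0)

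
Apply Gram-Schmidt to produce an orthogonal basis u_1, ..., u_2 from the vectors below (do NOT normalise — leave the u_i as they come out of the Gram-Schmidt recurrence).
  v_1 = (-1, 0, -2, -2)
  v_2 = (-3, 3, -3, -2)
Orthogonal basis:
  u_1 = (-1, 0, -2, -2)
  u_2 = (-14/9, 3, -1/9, 8/9)

Apply the Gram-Schmidt recurrence
  u_1 = v_1
  u_i = v_i − Σ_{j<i} ((v_i · u_j) / (u_j · u_j)) · u_j.

Step by step this gives:
  u_1 = (-1, 0, -2, -2)
  u_2 = (-14/9, 3, -1/9, 8/9)

Orthogonality check:
  u_2 · u_1 = 0 (should be 0)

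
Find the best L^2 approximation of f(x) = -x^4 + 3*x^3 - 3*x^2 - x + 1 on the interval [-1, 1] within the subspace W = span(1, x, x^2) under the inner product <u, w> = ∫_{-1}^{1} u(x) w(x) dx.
g(x) = -27*x^2/7 + 4*x/5 + 38/35

The best approximation g ∈ W is the orthogonal projection of f onto W. Writing g = a_0 + a_1 x + a_2 x^2, the coefficients solve the normal equations G · a = b where
  G_{ij} = <φ_i, φ_j> and b_i = <f, φ_i>, with φ_0 = 1, φ_1 = x, φ_2 = x^2.
G =
  [2, 0, 2/3]
  [0, 2/3, 0]
  [2/3, 0, 2/5],
b = (-2/5, 8/15, -86/105).
Solving gives a_0 = 38/35, a_1 = 4/5, a_2 = -27/7, so
  g(x) = -27*x^2/7 + 4*x/5 + 38/35.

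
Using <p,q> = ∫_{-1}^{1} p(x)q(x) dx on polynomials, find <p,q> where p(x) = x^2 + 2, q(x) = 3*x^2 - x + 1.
<p,q> = 148/15

Expand the product: p(x)·q(x) = 3*x^4 - x^3 + 7*x^2 - 2*x + 2.
∫_{-1}^{1} of each monomial x^k gives [2/(k+1) if k even, 0 if k odd]. Integrating term-by-term (or equivalently evaluating the antiderivative F(x) = 3*x^5/5 - x^4/4 + 7*x^3/3 - x^2 + 2*x at the endpoints):
  F(1) − F(−1) = 221/60 − (-371/60) = 148/15.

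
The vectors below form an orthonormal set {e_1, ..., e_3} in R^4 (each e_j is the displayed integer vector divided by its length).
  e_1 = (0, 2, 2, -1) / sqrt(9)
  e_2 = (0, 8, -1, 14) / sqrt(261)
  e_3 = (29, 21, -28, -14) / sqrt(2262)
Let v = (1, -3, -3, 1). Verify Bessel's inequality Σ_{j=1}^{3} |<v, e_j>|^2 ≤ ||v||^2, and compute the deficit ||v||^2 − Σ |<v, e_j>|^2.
Σ |<v, e_j>|^2 = 254/13; ||v||^2 = 20; deficit = 6/13

Write each e_j = u_j / sqrt(<u_j, u_j>) where u_j is the displayed integer vector. Then <v, e_j> = <v, u_j> / sqrt(<u_j, u_j>), so |<v, e_j>|^2 = <v, u_j>^2 / <u_j, u_j>.
Coefficients: <v, e_1> = -13/sqrt(9), <v, e_2> = -7/sqrt(261), <v, e_3> = 36/sqrt(2262).
Square and sum: Σ |<v, e_j>|^2 = 254/13.
Compute ||v||^2 = v·v = 20.
Deficit = 20 − 254/13 = 6/13 ≥ 0, confirming Bessel's inequality. (The deficit equals ||v − Σ <v,e_j> e_j||^2, the squared distance from v to span{e_j}.)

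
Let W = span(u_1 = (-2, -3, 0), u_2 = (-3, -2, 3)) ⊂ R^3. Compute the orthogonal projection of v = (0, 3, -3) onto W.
proj_W(v) = (297/142, 114/71, -261/142)

Set up U = [u_1 | ... | u_2] ∈ R^(3×2). The projector onto W = col(U) is P = U (U^T U)^(-1) U^T.
Compute U^T U =
  [13, 12]
  [12, 22],
and U^T v = (-9, -15).
Solve U^T U · c = U^T v for the coefficients: c = (-9/71, -87/142). The projection is proj_W(v) = U c.
Check: (v - proj_W(v)) · u_1 = 0  (should be 0).
Check: (v - proj_W(v)) · u_2 = 0  (should be 0).
Result: proj_W(v) = (297/142, 114/71, -261/142).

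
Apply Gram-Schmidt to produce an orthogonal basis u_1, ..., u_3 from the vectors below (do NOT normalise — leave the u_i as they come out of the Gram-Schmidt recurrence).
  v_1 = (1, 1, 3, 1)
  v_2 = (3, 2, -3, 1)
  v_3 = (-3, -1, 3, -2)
Orthogonal basis:
  u_1 = (1, 1, 3, 1)
  u_2 = (13/4, 9/4, -9/4, 5/4)
  u_3 = (-13/89, 80/89, 9/89, -94/89)

Apply the Gram-Schmidt recurrence
  u_1 = v_1
  u_i = v_i − Σ_{j<i} ((v_i · u_j) / (u_j · u_j)) · u_j.

Step by step this gives:
  u_1 = (1, 1, 3, 1)
  u_2 = (13/4, 9/4, -9/4, 5/4)
  u_3 = (-13/89, 80/89, 9/89, -94/89)

Orthogonality check:
  u_2 · u_1 = 0 (should be 0)
  u_3 · u_1 = 0 (should be 0)
  u_3 · u_2 = 0 (should be 0)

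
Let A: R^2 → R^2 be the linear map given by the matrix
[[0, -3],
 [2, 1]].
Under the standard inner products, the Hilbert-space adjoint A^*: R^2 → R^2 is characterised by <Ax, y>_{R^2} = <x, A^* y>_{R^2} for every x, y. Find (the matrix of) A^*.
A^* = A^T =
[[0, 2],
 [-3, 1]]

For real matrices with standard dot products, the defining identity <Ax, y> = <x, A^* y> gives (Ax)^T y = x^T (A^*) y, i.e. x^T A^T y = x^T (A^*) y. Since this holds for all x, y, we must have A^* = A^T. Therefore
A^* =
[[0, 2],
 [-3, 1]].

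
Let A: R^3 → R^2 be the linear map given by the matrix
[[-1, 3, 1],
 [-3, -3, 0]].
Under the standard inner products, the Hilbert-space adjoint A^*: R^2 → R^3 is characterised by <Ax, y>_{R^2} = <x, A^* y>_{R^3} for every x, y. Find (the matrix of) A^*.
A^* = A^T =
[[-1, -3],
 [3, -3],
 [1, 0]]

For real matrices with standard dot products, the defining identity <Ax, y> = <x, A^* y> gives (Ax)^T y = x^T (A^*) y, i.e. x^T A^T y = x^T (A^*) y. Since this holds for all x, y, we must have A^* = A^T. Therefore
A^* =
[[-1, -3],
 [3, -3],
 [1, 0]].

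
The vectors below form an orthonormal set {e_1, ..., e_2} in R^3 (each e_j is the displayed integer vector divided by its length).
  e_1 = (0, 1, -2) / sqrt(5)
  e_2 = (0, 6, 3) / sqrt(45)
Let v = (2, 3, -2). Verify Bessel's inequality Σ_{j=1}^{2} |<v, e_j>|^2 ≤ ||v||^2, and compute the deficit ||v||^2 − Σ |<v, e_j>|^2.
Σ |<v, e_j>|^2 = 13; ||v||^2 = 17; deficit = 4

Write each e_j = u_j / sqrt(<u_j, u_j>) where u_j is the displayed integer vector. Then <v, e_j> = <v, u_j> / sqrt(<u_j, u_j>), so |<v, e_j>|^2 = <v, u_j>^2 / <u_j, u_j>.
Coefficients: <v, e_1> = 7/sqrt(5), <v, e_2> = 12/sqrt(45).
Square and sum: Σ |<v, e_j>|^2 = 13.
Compute ||v||^2 = v·v = 17.
Deficit = 17 − 13 = 4 ≥ 0, confirming Bessel's inequality. (The deficit equals ||v − Σ <v,e_j> e_j||^2, the squared distance from v to span{e_j}.)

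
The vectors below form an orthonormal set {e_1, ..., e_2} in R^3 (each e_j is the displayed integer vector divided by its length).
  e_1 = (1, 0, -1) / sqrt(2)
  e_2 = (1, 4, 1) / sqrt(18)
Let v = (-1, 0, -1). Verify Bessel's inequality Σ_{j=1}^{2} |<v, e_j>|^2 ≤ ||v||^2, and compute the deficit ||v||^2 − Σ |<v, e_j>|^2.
Σ |<v, e_j>|^2 = 2/9; ||v||^2 = 2; deficit = 16/9

Write each e_j = u_j / sqrt(<u_j, u_j>) where u_j is the displayed integer vector. Then <v, e_j> = <v, u_j> / sqrt(<u_j, u_j>), so |<v, e_j>|^2 = <v, u_j>^2 / <u_j, u_j>.
Coefficients: <v, e_1> = 0/sqrt(2), <v, e_2> = -2/sqrt(18).
Square and sum: Σ |<v, e_j>|^2 = 2/9.
Compute ||v||^2 = v·v = 2.
Deficit = 2 − 2/9 = 16/9 ≥ 0, confirming Bessel's inequality. (The deficit equals ||v − Σ <v,e_j> e_j||^2, the squared distance from v to span{e_j}.)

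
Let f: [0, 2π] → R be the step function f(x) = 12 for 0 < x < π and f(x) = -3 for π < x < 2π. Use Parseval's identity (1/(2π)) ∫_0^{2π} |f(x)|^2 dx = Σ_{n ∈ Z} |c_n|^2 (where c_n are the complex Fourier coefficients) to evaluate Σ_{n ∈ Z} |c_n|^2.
Σ |c_n|^2 = 153/2

Parseval equates the L^2 energy of f (normalised by 1/(2π)) with the ℓ^2 sum of its Fourier coefficients: (1/(2π)) ∫_0^{2π} |f|^2 = Σ |c_n|^2.
Compute the left side: (1/(2π)) [∫_0^π 12^2 dx + ∫_π^{2π} (-3)^2 dx] = (1/(2π)) · (144π + 9π) = (144 + 9)/2 = 153/2.
So Σ_{n ∈ Z} |c_n|^2 = 153/2.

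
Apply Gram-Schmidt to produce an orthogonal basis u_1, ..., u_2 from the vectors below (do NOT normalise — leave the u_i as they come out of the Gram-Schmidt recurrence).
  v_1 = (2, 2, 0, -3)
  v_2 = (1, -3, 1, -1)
Orthogonal basis:
  u_1 = (2, 2, 0, -3)
  u_2 = (19/17, -49/17, 1, -20/17)

Apply the Gram-Schmidt recurrence
  u_1 = v_1
  u_i = v_i − Σ_{j<i} ((v_i · u_j) / (u_j · u_j)) · u_j.

Step by step this gives:
  u_1 = (2, 2, 0, -3)
  u_2 = (19/17, -49/17, 1, -20/17)

Orthogonality check:
  u_2 · u_1 = 0 (should be 0)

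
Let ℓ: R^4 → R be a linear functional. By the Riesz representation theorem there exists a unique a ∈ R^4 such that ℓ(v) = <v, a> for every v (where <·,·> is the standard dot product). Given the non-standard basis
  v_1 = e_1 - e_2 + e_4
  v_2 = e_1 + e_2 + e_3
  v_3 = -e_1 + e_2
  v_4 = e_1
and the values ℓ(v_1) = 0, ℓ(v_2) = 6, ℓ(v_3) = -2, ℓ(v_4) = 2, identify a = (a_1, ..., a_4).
a = (2, 0, 4, -2)

Write a = (a_1, ..., a_4) in the standard basis. For each basis vector v_i, ℓ(v_i) = <v_i, a> is a linear equation in the a_j's. Collect the n equations into a matrix system V a = ℓ, where row i of V is v_i (expressed in the standard basis). Since V is invertible (lower-triangular with 1s on the diagonal, up to permutation), solve by back-substitution:
  V =
[[1, -1, 0, 1],
 [1, 1, 1, 0],
 [-1, 1, 0, 0],
 [1, 0, 0, 0]]
  V a = (0, 6, -2, 2)
Solving gives a = (2, 0, 4, -2).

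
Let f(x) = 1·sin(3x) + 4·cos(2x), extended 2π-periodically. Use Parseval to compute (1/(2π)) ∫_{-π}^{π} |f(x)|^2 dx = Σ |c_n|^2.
Σ |c_n|^2 = 17/2

Expand |f|^2 and use orthogonality of {sin(nx), cos(mx)} on [-π, π]:
  ∫_{-π}^{π} sin(nx)^2 dx = π, ∫ cos(mx)^2 dx = π, and cross terms integrate to 0.
So ∫_{-π}^{π} f(x)^2 dx = 1^2 · π + 4^2 · π = (1 + 16)π.
Divide by 2π: (1 + 16)/2 = 17/2.
By Parseval, this equals Σ |c_n|^2.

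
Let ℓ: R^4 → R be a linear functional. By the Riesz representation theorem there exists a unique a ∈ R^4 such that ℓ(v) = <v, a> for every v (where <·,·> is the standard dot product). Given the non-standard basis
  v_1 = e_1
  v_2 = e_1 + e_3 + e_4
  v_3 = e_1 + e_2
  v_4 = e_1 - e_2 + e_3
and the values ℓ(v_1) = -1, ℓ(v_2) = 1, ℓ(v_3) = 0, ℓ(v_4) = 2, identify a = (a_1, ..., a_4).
a = (-1, 1, 4, -2)

Write a = (a_1, ..., a_4) in the standard basis. For each basis vector v_i, ℓ(v_i) = <v_i, a> is a linear equation in the a_j's. Collect the n equations into a matrix system V a = ℓ, where row i of V is v_i (expressed in the standard basis). Since V is invertible (lower-triangular with 1s on the diagonal, up to permutation), solve by back-substitution:
  V =
[[1, 0, 0, 0],
 [1, 0, 1, 1],
 [1, 1, 0, 0],
 [1, -1, 1, 0]]
  V a = (-1, 1, 0, 2)
Solving gives a = (-1, 1, 4, -2).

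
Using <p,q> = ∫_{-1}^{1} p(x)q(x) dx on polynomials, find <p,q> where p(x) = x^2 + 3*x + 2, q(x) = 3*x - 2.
<p,q> = -10/3

Expand the product: p(x)·q(x) = 3*x^3 + 7*x^2 - 4.
∫_{-1}^{1} of each monomial x^k gives [2/(k+1) if k even, 0 if k odd]. Integrating term-by-term (or equivalently evaluating the antiderivative F(x) = 3*x^4/4 + 7*x^3/3 - 4*x at the endpoints):
  F(1) − F(−1) = -11/12 − (29/12) = -10/3.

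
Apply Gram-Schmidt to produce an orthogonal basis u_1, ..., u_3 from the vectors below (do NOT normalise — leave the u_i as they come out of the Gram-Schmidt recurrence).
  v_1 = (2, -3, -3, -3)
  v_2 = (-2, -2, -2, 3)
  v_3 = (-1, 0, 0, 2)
Orthogonal basis:
  u_1 = (2, -3, -3, -3)
  u_2 = (-60/31, -65/31, -65/31, 90/31)
  u_3 = (3/13, 0, 0, 2/13)

Apply the Gram-Schmidt recurrence
  u_1 = v_1
  u_i = v_i − Σ_{j<i} ((v_i · u_j) / (u_j · u_j)) · u_j.

Step by step this gives:
  u_1 = (2, -3, -3, -3)
  u_2 = (-60/31, -65/31, -65/31, 90/31)
  u_3 = (3/13, 0, 0, 2/13)

Orthogonality check:
  u_2 · u_1 = 0 (should be 0)
  u_3 · u_1 = 0 (should be 0)
  u_3 · u_2 = 0 (should be 0)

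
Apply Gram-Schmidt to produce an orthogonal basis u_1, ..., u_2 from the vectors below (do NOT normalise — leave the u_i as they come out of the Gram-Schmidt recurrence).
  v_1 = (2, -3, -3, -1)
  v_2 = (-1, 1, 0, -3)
Orthogonal basis:
  u_1 = (2, -3, -3, -1)
  u_2 = (-19/23, 17/23, -6/23, -71/23)

Apply the Gram-Schmidt recurrence
  u_1 = v_1
  u_i = v_i − Σ_{j<i} ((v_i · u_j) / (u_j · u_j)) · u_j.

Step by step this gives:
  u_1 = (2, -3, -3, -1)
  u_2 = (-19/23, 17/23, -6/23, -71/23)

Orthogonality check:
  u_2 · u_1 = 0 (should be 0)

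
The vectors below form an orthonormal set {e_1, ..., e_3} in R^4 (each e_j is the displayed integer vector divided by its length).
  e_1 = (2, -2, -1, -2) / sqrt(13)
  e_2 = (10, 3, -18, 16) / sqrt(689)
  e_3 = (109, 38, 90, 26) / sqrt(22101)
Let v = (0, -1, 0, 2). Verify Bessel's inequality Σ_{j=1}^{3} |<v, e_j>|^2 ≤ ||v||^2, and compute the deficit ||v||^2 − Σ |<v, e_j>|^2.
Σ |<v, e_j>|^2 = 641/417; ||v||^2 = 5; deficit = 1444/417

Write each e_j = u_j / sqrt(<u_j, u_j>) where u_j is the displayed integer vector. Then <v, e_j> = <v, u_j> / sqrt(<u_j, u_j>), so |<v, e_j>|^2 = <v, u_j>^2 / <u_j, u_j>.
Coefficients: <v, e_1> = -2/sqrt(13), <v, e_2> = 29/sqrt(689), <v, e_3> = 14/sqrt(22101).
Square and sum: Σ |<v, e_j>|^2 = 641/417.
Compute ||v||^2 = v·v = 5.
Deficit = 5 − 641/417 = 1444/417 ≥ 0, confirming Bessel's inequality. (The deficit equals ||v − Σ <v,e_j> e_j||^2, the squared distance from v to span{e_j}.)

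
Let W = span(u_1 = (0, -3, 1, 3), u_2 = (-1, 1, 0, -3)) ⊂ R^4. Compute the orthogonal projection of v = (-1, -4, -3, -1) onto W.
proj_W(v) = (-72/65, -126/65, 66/65, -18/65)

Set up U = [u_1 | ... | u_2] ∈ R^(4×2). The projector onto W = col(U) is P = U (U^T U)^(-1) U^T.
Compute U^T U =
  [19, -12]
  [-12, 11],
and U^T v = (6, 0).
Solve U^T U · c = U^T v for the coefficients: c = (66/65, 72/65). The projection is proj_W(v) = U c.
Check: (v - proj_W(v)) · u_1 = 0  (should be 0).
Check: (v - proj_W(v)) · u_2 = 0  (should be 0).
Result: proj_W(v) = (-72/65, -126/65, 66/65, -18/65).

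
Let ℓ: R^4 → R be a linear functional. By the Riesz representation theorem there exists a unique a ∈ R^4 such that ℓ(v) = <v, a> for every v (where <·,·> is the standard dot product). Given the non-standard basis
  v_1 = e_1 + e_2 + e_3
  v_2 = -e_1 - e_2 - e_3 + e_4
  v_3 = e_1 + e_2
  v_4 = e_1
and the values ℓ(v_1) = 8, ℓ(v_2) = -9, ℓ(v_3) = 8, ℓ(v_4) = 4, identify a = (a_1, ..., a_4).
a = (4, 4, 0, -1)

Write a = (a_1, ..., a_4) in the standard basis. For each basis vector v_i, ℓ(v_i) = <v_i, a> is a linear equation in the a_j's. Collect the n equations into a matrix system V a = ℓ, where row i of V is v_i (expressed in the standard basis). Since V is invertible (lower-triangular with 1s on the diagonal, up to permutation), solve by back-substitution:
  V =
[[1, 1, 1, 0],
 [-1, -1, -1, 1],
 [1, 1, 0, 0],
 [1, 0, 0, 0]]
  V a = (8, -9, 8, 4)
Solving gives a = (4, 4, 0, -1).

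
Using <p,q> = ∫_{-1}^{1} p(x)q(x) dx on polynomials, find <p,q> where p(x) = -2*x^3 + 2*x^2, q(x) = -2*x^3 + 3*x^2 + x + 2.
<p,q> = 568/105

Expand the product: p(x)·q(x) = 4*x^6 - 10*x^5 + 4*x^4 - 2*x^3 + 4*x^2.
∫_{-1}^{1} of each monomial x^k gives [2/(k+1) if k even, 0 if k odd]. Integrating term-by-term (or equivalently evaluating the antiderivative F(x) = 4*x^7/7 - 5*x^6/3 + 4*x^5/5 - x^4/2 + 4*x^3/3 at the endpoints):
  F(1) − F(−1) = 113/210 − (-341/70) = 568/105.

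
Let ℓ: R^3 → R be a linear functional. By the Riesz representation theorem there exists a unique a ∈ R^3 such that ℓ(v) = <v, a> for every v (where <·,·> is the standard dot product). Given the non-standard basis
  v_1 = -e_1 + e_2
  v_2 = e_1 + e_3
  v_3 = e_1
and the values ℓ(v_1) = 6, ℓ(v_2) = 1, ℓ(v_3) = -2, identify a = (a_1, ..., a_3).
a = (-2, 4, 3)

Write a = (a_1, ..., a_3) in the standard basis. For each basis vector v_i, ℓ(v_i) = <v_i, a> is a linear equation in the a_j's. Collect the n equations into a matrix system V a = ℓ, where row i of V is v_i (expressed in the standard basis). Since V is invertible (lower-triangular with 1s on the diagonal, up to permutation), solve by back-substitution:
  V =
[[-1, 1, 0],
 [1, 0, 1],
 [1, 0, 0]]
  V a = (6, 1, -2)
Solving gives a = (-2, 4, 3).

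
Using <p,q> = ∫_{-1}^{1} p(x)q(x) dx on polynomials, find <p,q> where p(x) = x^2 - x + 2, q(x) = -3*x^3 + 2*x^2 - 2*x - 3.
<p,q> = -8

Expand the product: p(x)·q(x) = -3*x^5 + 5*x^4 - 10*x^3 + 3*x^2 - x - 6.
∫_{-1}^{1} of each monomial x^k gives [2/(k+1) if k even, 0 if k odd]. Integrating term-by-term (or equivalently evaluating the antiderivative F(x) = -x^6/2 + x^5 - 5*x^4/2 + x^3 - x^2/2 - 6*x at the endpoints):
  F(1) − F(−1) = -15/2 − (1/2) = -8.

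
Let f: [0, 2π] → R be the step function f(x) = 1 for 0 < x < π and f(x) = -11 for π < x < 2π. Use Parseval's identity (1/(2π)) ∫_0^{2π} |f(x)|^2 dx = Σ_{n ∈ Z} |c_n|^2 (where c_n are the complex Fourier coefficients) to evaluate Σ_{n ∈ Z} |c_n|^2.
Σ |c_n|^2 = 61

Parseval equates the L^2 energy of f (normalised by 1/(2π)) with the ℓ^2 sum of its Fourier coefficients: (1/(2π)) ∫_0^{2π} |f|^2 = Σ |c_n|^2.
Compute the left side: (1/(2π)) [∫_0^π 1^2 dx + ∫_π^{2π} (-11)^2 dx] = (1/(2π)) · (1π + 121π) = (1 + 121)/2 = 61.
So Σ_{n ∈ Z} |c_n|^2 = 61.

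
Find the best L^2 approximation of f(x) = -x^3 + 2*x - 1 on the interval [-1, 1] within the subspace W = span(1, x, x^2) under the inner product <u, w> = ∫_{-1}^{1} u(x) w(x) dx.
g(x) = 7*x/5 - 1

The best approximation g ∈ W is the orthogonal projection of f onto W. Writing g = a_0 + a_1 x + a_2 x^2, the coefficients solve the normal equations G · a = b where
  G_{ij} = <φ_i, φ_j> and b_i = <f, φ_i>, with φ_0 = 1, φ_1 = x, φ_2 = x^2.
G =
  [2, 0, 2/3]
  [0, 2/3, 0]
  [2/3, 0, 2/5],
b = (-2, 14/15, -2/3).
Solving gives a_0 = -1, a_1 = 7/5, a_2 = 0, so
  g(x) = 7*x/5 - 1.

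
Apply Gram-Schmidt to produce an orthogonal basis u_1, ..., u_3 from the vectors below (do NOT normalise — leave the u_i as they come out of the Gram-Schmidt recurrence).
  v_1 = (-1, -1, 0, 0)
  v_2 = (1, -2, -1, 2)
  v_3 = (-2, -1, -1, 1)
Orthogonal basis:
  u_1 = (-1, -1, 0, 0)
  u_2 = (3/2, -3/2, -1, 2)
  u_3 = (-14/19, 14/19, -16/19, 13/19)

Apply the Gram-Schmidt recurrence
  u_1 = v_1
  u_i = v_i − Σ_{j<i} ((v_i · u_j) / (u_j · u_j)) · u_j.

Step by step this gives:
  u_1 = (-1, -1, 0, 0)
  u_2 = (3/2, -3/2, -1, 2)
  u_3 = (-14/19, 14/19, -16/19, 13/19)

Orthogonality check:
  u_2 · u_1 = 0 (should be 0)
  u_3 · u_1 = 0 (should be 0)
  u_3 · u_2 = 0 (should be 0)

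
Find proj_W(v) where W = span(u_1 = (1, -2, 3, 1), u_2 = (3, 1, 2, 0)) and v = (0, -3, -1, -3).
proj_W(v) = (-190/161, -145/161, -45/161, 5/23)

Set up U = [u_1 | ... | u_2] ∈ R^(4×2). The projector onto W = col(U) is P = U (U^T U)^(-1) U^T.
Compute U^T U =
  [15, 7]
  [7, 14],
and U^T v = (0, -5).
Solve U^T U · c = U^T v for the coefficients: c = (5/23, -75/161). The projection is proj_W(v) = U c.
Check: (v - proj_W(v)) · u_1 = 0  (should be 0).
Check: (v - proj_W(v)) · u_2 = 0  (should be 0).
Result: proj_W(v) = (-190/161, -145/161, -45/161, 5/23).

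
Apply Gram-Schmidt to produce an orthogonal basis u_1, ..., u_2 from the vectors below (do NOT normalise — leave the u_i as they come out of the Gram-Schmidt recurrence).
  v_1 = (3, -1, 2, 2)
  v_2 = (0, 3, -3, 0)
Orthogonal basis:
  u_1 = (3, -1, 2, 2)
  u_2 = (3/2, 5/2, -2, 1)

Apply the Gram-Schmidt recurrence
  u_1 = v_1
  u_i = v_i − Σ_{j<i} ((v_i · u_j) / (u_j · u_j)) · u_j.

Step by step this gives:
  u_1 = (3, -1, 2, 2)
  u_2 = (3/2, 5/2, -2, 1)

Orthogonality check:
  u_2 · u_1 = 0 (should be 0)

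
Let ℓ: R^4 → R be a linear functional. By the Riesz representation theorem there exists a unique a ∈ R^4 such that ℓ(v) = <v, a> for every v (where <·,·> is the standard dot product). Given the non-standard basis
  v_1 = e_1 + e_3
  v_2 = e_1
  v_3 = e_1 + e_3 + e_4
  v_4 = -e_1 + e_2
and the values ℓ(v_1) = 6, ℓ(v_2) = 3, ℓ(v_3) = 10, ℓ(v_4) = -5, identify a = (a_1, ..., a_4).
a = (3, -2, 3, 4)

Write a = (a_1, ..., a_4) in the standard basis. For each basis vector v_i, ℓ(v_i) = <v_i, a> is a linear equation in the a_j's. Collect the n equations into a matrix system V a = ℓ, where row i of V is v_i (expressed in the standard basis). Since V is invertible (lower-triangular with 1s on the diagonal, up to permutation), solve by back-substitution:
  V =
[[1, 0, 1, 0],
 [1, 0, 0, 0],
 [1, 0, 1, 1],
 [-1, 1, 0, 0]]
  V a = (6, 3, 10, -5)
Solving gives a = (3, -2, 3, 4).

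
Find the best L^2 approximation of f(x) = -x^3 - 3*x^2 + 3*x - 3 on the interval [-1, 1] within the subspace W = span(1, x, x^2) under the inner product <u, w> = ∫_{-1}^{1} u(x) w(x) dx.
g(x) = -3*x^2 + 12*x/5 - 3

The best approximation g ∈ W is the orthogonal projection of f onto W. Writing g = a_0 + a_1 x + a_2 x^2, the coefficients solve the normal equations G · a = b where
  G_{ij} = <φ_i, φ_j> and b_i = <f, φ_i>, with φ_0 = 1, φ_1 = x, φ_2 = x^2.
G =
  [2, 0, 2/3]
  [0, 2/3, 0]
  [2/3, 0, 2/5],
b = (-8, 8/5, -16/5).
Solving gives a_0 = -3, a_1 = 12/5, a_2 = -3, so
  g(x) = -3*x^2 + 12*x/5 - 3.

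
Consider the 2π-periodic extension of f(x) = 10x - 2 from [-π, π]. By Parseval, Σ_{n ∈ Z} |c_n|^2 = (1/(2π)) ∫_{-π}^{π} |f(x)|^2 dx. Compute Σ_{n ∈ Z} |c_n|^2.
Σ |c_n|^2 = 100π^2/3 + 4

Expand and integrate term by term over [-π, π]:
  ∫ (10x)^2 dx = 100·(2π^3/3); ∫ 2·10·(-2)·x dx = 0 (odd integrand); ∫ (-2)^2 dx = 4·2π.
So (1/(2π)) ∫_{-π}^{π} (10x - 2)^2 dx = 100π^2/3 + 4 = 100π^2/3 + 4.
Parseval ⇒ Σ |c_n|^2 = 100π^2/3 + 4.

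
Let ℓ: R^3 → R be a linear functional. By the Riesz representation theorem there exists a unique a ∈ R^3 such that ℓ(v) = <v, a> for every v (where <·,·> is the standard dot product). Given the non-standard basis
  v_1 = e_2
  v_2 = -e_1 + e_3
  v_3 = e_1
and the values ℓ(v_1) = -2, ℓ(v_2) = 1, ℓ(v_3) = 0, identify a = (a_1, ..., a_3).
a = (0, -2, 1)

Write a = (a_1, ..., a_3) in the standard basis. For each basis vector v_i, ℓ(v_i) = <v_i, a> is a linear equation in the a_j's. Collect the n equations into a matrix system V a = ℓ, where row i of V is v_i (expressed in the standard basis). Since V is invertible (lower-triangular with 1s on the diagonal, up to permutation), solve by back-substitution:
  V =
[[0, 1, 0],
 [-1, 0, 1],
 [1, 0, 0]]
  V a = (-2, 1, 0)
Solving gives a = (0, -2, 1).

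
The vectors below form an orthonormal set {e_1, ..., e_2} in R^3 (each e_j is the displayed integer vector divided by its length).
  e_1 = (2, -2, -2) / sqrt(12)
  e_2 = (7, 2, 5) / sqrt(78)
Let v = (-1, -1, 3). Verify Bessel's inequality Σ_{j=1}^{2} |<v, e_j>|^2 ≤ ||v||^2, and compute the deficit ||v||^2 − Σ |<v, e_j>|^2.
Σ |<v, e_j>|^2 = 45/13; ||v||^2 = 11; deficit = 98/13

Write each e_j = u_j / sqrt(<u_j, u_j>) where u_j is the displayed integer vector. Then <v, e_j> = <v, u_j> / sqrt(<u_j, u_j>), so |<v, e_j>|^2 = <v, u_j>^2 / <u_j, u_j>.
Coefficients: <v, e_1> = -6/sqrt(12), <v, e_2> = 6/sqrt(78).
Square and sum: Σ |<v, e_j>|^2 = 45/13.
Compute ||v||^2 = v·v = 11.
Deficit = 11 − 45/13 = 98/13 ≥ 0, confirming Bessel's inequality. (The deficit equals ||v − Σ <v,e_j> e_j||^2, the squared distance from v to span{e_j}.)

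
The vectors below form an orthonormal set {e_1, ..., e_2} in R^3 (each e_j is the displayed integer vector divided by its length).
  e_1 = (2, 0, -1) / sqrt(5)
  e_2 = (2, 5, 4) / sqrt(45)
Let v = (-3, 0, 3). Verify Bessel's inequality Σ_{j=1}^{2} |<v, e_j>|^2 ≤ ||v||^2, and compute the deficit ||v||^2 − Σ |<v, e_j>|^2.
Σ |<v, e_j>|^2 = 17; ||v||^2 = 18; deficit = 1

Write each e_j = u_j / sqrt(<u_j, u_j>) where u_j is the displayed integer vector. Then <v, e_j> = <v, u_j> / sqrt(<u_j, u_j>), so |<v, e_j>|^2 = <v, u_j>^2 / <u_j, u_j>.
Coefficients: <v, e_1> = -9/sqrt(5), <v, e_2> = 6/sqrt(45).
Square and sum: Σ |<v, e_j>|^2 = 17.
Compute ||v||^2 = v·v = 18.
Deficit = 18 − 17 = 1 ≥ 0, confirming Bessel's inequality. (The deficit equals ||v − Σ <v,e_j> e_j||^2, the squared distance from v to span{e_j}.)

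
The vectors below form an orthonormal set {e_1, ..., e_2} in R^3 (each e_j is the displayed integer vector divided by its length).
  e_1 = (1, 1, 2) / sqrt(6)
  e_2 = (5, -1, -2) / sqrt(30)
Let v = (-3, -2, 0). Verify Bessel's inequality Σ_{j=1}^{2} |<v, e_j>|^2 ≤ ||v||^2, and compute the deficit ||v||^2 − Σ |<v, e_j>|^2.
Σ |<v, e_j>|^2 = 49/5; ||v||^2 = 13; deficit = 16/5

Write each e_j = u_j / sqrt(<u_j, u_j>) where u_j is the displayed integer vector. Then <v, e_j> = <v, u_j> / sqrt(<u_j, u_j>), so |<v, e_j>|^2 = <v, u_j>^2 / <u_j, u_j>.
Coefficients: <v, e_1> = -5/sqrt(6), <v, e_2> = -13/sqrt(30).
Square and sum: Σ |<v, e_j>|^2 = 49/5.
Compute ||v||^2 = v·v = 13.
Deficit = 13 − 49/5 = 16/5 ≥ 0, confirming Bessel's inequality. (The deficit equals ||v − Σ <v,e_j> e_j||^2, the squared distance from v to span{e_j}.)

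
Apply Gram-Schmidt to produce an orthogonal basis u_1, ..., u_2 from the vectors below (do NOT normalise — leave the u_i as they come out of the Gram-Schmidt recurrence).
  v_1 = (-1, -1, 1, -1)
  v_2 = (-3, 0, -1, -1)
Orthogonal basis:
  u_1 = (-1, -1, 1, -1)
  u_2 = (-9/4, 3/4, -7/4, -1/4)

Apply the Gram-Schmidt recurrence
  u_1 = v_1
  u_i = v_i − Σ_{j<i} ((v_i · u_j) / (u_j · u_j)) · u_j.

Step by step this gives:
  u_1 = (-1, -1, 1, -1)
  u_2 = (-9/4, 3/4, -7/4, -1/4)

Orthogonality check:
  u_2 · u_1 = 0 (should be 0)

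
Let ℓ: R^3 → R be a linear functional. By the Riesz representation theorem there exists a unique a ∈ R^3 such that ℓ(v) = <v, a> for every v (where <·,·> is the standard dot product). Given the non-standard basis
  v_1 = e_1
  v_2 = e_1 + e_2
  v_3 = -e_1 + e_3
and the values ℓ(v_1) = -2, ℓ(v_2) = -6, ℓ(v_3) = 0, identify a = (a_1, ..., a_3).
a = (-2, -4, -2)

Write a = (a_1, ..., a_3) in the standard basis. For each basis vector v_i, ℓ(v_i) = <v_i, a> is a linear equation in the a_j's. Collect the n equations into a matrix system V a = ℓ, where row i of V is v_i (expressed in the standard basis). Since V is invertible (lower-triangular with 1s on the diagonal, up to permutation), solve by back-substitution:
  V =
[[1, 0, 0],
 [1, 1, 0],
 [-1, 0, 1]]
  V a = (-2, -6, 0)
Solving gives a = (-2, -4, -2).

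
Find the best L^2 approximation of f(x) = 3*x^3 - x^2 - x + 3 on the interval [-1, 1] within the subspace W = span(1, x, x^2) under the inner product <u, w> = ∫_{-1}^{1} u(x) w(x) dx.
g(x) = -x^2 + 4*x/5 + 3

The best approximation g ∈ W is the orthogonal projection of f onto W. Writing g = a_0 + a_1 x + a_2 x^2, the coefficients solve the normal equations G · a = b where
  G_{ij} = <φ_i, φ_j> and b_i = <f, φ_i>, with φ_0 = 1, φ_1 = x, φ_2 = x^2.
G =
  [2, 0, 2/3]
  [0, 2/3, 0]
  [2/3, 0, 2/5],
b = (16/3, 8/15, 8/5).
Solving gives a_0 = 3, a_1 = 4/5, a_2 = -1, so
  g(x) = -x^2 + 4*x/5 + 3.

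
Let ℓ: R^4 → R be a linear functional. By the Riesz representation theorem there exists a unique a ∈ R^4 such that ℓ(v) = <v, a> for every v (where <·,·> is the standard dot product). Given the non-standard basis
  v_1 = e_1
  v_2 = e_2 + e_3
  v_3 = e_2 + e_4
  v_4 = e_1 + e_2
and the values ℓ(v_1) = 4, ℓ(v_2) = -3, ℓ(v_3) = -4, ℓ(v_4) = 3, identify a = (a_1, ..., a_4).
a = (4, -1, -2, -3)

Write a = (a_1, ..., a_4) in the standard basis. For each basis vector v_i, ℓ(v_i) = <v_i, a> is a linear equation in the a_j's. Collect the n equations into a matrix system V a = ℓ, where row i of V is v_i (expressed in the standard basis). Since V is invertible (lower-triangular with 1s on the diagonal, up to permutation), solve by back-substitution:
  V =
[[1, 0, 0, 0],
 [0, 1, 1, 0],
 [0, 1, 0, 1],
 [1, 1, 0, 0]]
  V a = (4, -3, -4, 3)
Solving gives a = (4, -1, -2, -3).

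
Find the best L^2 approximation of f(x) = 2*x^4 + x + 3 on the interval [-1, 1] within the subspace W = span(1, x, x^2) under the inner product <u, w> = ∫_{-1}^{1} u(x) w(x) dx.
g(x) = 12*x^2/7 + x + 99/35

The best approximation g ∈ W is the orthogonal projection of f onto W. Writing g = a_0 + a_1 x + a_2 x^2, the coefficients solve the normal equations G · a = b where
  G_{ij} = <φ_i, φ_j> and b_i = <f, φ_i>, with φ_0 = 1, φ_1 = x, φ_2 = x^2.
G =
  [2, 0, 2/3]
  [0, 2/3, 0]
  [2/3, 0, 2/5],
b = (34/5, 2/3, 18/7).
Solving gives a_0 = 99/35, a_1 = 1, a_2 = 12/7, so
  g(x) = 12*x^2/7 + x + 99/35.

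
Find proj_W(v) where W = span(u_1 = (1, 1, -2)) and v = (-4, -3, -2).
proj_W(v) = (-1/2, -1/2, 1)

Set up U = [u_1 | ... | u_1] ∈ R^(3×1). The projector onto W = col(U) is P = U (U^T U)^(-1) U^T.
Compute U^T U =
  [6],
and U^T v = (-3).
Solve U^T U · c = U^T v for the coefficients: c = (-1/2). The projection is proj_W(v) = U c.
Check: (v - proj_W(v)) · u_1 = 0  (should be 0).
Result: proj_W(v) = (-1/2, -1/2, 1).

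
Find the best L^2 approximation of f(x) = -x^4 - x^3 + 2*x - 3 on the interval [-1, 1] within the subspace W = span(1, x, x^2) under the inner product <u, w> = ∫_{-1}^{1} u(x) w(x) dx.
g(x) = -6*x^2/7 + 7*x/5 - 102/35

The best approximation g ∈ W is the orthogonal projection of f onto W. Writing g = a_0 + a_1 x + a_2 x^2, the coefficients solve the normal equations G · a = b where
  G_{ij} = <φ_i, φ_j> and b_i = <f, φ_i>, with φ_0 = 1, φ_1 = x, φ_2 = x^2.
G =
  [2, 0, 2/3]
  [0, 2/3, 0]
  [2/3, 0, 2/5],
b = (-32/5, 14/15, -16/7).
Solving gives a_0 = -102/35, a_1 = 7/5, a_2 = -6/7, so
  g(x) = -6*x^2/7 + 7*x/5 - 102/35.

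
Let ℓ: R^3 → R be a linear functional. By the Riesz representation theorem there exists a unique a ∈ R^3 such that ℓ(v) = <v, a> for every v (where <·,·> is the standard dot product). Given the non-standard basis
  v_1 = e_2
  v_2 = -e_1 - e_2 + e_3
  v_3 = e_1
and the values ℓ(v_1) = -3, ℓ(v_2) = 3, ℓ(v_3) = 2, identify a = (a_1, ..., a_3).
a = (2, -3, 2)

Write a = (a_1, ..., a_3) in the standard basis. For each basis vector v_i, ℓ(v_i) = <v_i, a> is a linear equation in the a_j's. Collect the n equations into a matrix system V a = ℓ, where row i of V is v_i (expressed in the standard basis). Since V is invertible (lower-triangular with 1s on the diagonal, up to permutation), solve by back-substitution:
  V =
[[0, 1, 0],
 [-1, -1, 1],
 [1, 0, 0]]
  V a = (-3, 3, 2)
Solving gives a = (2, -3, 2).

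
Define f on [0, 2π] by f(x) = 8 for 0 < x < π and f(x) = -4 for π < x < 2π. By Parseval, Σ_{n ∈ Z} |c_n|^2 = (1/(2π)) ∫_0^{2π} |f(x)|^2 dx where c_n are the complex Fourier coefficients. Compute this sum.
Σ |c_n|^2 = 40

Parseval equates the L^2 energy of f (normalised by 1/(2π)) with the ℓ^2 sum of its Fourier coefficients: (1/(2π)) ∫_0^{2π} |f|^2 = Σ |c_n|^2.
Compute the left side: (1/(2π)) [∫_0^π 8^2 dx + ∫_π^{2π} (-4)^2 dx] = (1/(2π)) · (64π + 16π) = (64 + 16)/2 = 40.
So Σ_{n ∈ Z} |c_n|^2 = 40.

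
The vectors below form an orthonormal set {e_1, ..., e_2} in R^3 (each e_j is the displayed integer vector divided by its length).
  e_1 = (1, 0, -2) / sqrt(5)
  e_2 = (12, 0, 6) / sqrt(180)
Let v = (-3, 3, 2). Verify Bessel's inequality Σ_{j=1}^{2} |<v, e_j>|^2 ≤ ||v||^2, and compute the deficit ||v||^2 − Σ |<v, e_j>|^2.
Σ |<v, e_j>|^2 = 13; ||v||^2 = 22; deficit = 9

Write each e_j = u_j / sqrt(<u_j, u_j>) where u_j is the displayed integer vector. Then <v, e_j> = <v, u_j> / sqrt(<u_j, u_j>), so |<v, e_j>|^2 = <v, u_j>^2 / <u_j, u_j>.
Coefficients: <v, e_1> = -7/sqrt(5), <v, e_2> = -24/sqrt(180).
Square and sum: Σ |<v, e_j>|^2 = 13.
Compute ||v||^2 = v·v = 22.
Deficit = 22 − 13 = 9 ≥ 0, confirming Bessel's inequality. (The deficit equals ||v − Σ <v,e_j> e_j||^2, the squared distance from v to span{e_j}.)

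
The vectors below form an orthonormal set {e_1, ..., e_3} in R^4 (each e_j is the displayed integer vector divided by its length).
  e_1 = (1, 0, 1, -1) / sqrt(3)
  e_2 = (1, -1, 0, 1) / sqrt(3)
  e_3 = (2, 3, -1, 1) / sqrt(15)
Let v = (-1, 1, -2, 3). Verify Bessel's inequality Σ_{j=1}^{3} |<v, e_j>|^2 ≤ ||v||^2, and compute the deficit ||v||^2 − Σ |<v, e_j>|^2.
Σ |<v, e_j>|^2 = 221/15; ||v||^2 = 15; deficit = 4/15

Write each e_j = u_j / sqrt(<u_j, u_j>) where u_j is the displayed integer vector. Then <v, e_j> = <v, u_j> / sqrt(<u_j, u_j>), so |<v, e_j>|^2 = <v, u_j>^2 / <u_j, u_j>.
Coefficients: <v, e_1> = -6/sqrt(3), <v, e_2> = 1/sqrt(3), <v, e_3> = 6/sqrt(15).
Square and sum: Σ |<v, e_j>|^2 = 221/15.
Compute ||v||^2 = v·v = 15.
Deficit = 15 − 221/15 = 4/15 ≥ 0, confirming Bessel's inequality. (The deficit equals ||v − Σ <v,e_j> e_j||^2, the squared distance from v to span{e_j}.)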